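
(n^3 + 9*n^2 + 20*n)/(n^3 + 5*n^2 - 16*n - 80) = n/(n - 4)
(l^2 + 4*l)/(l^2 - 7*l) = (l + 4)/(l - 7)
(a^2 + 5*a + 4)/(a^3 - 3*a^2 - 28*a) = (a + 1)/(a*(a - 7))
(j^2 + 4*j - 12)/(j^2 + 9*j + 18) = (j - 2)/(j + 3)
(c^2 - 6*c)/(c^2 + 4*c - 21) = c*(c - 6)/(c^2 + 4*c - 21)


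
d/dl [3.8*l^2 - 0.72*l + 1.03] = 7.6*l - 0.72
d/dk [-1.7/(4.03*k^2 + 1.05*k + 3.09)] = (13.702*k + 1.785)/(4.03*k^2 + 1.05*k + 3.09)^2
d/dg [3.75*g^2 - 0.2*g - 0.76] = 7.5*g - 0.2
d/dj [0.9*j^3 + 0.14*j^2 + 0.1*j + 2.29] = 2.7*j^2 + 0.28*j + 0.1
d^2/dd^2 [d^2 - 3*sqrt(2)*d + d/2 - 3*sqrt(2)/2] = 2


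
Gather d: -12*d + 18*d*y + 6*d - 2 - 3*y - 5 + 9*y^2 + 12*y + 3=d*(18*y - 6) + 9*y^2 + 9*y - 4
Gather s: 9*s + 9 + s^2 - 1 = s^2 + 9*s + 8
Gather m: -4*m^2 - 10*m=-4*m^2 - 10*m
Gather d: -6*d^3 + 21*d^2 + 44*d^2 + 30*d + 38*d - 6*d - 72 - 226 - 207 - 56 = -6*d^3 + 65*d^2 + 62*d - 561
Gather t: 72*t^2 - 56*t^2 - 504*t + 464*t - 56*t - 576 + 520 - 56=16*t^2 - 96*t - 112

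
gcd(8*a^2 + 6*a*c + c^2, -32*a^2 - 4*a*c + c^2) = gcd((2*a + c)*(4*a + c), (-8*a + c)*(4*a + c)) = 4*a + c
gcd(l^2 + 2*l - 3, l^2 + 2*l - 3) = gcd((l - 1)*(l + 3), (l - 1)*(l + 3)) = l^2 + 2*l - 3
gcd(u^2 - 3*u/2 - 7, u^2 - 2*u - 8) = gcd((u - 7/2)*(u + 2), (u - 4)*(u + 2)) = u + 2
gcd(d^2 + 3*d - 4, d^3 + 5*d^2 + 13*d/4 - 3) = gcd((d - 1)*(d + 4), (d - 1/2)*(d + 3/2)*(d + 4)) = d + 4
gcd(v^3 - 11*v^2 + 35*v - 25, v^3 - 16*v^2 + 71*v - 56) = v - 1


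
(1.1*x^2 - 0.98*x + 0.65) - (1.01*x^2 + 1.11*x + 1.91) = 0.0900000000000001*x^2 - 2.09*x - 1.26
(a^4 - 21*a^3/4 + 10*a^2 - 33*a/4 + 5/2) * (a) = a^5 - 21*a^4/4 + 10*a^3 - 33*a^2/4 + 5*a/2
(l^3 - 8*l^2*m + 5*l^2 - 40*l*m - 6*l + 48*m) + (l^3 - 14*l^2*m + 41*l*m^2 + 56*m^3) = 2*l^3 - 22*l^2*m + 5*l^2 + 41*l*m^2 - 40*l*m - 6*l + 56*m^3 + 48*m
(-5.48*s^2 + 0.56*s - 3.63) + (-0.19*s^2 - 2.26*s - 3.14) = -5.67*s^2 - 1.7*s - 6.77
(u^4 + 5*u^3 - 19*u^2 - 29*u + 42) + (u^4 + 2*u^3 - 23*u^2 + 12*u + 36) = 2*u^4 + 7*u^3 - 42*u^2 - 17*u + 78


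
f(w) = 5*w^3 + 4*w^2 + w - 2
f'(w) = 15*w^2 + 8*w + 1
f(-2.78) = -81.29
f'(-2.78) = 94.69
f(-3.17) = -124.25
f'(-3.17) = 126.37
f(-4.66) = -425.77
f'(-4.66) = 289.45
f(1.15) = 12.04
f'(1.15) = 30.04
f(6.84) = 1792.05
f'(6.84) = 757.50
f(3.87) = 351.58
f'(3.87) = 256.61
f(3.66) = 300.38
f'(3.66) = 231.21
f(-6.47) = -1195.23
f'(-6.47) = 577.15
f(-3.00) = -104.00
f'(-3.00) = 112.00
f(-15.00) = -15992.00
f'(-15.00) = 3256.00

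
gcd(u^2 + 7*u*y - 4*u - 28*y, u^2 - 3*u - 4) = u - 4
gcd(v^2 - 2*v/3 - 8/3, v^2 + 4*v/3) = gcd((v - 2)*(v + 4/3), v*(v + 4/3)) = v + 4/3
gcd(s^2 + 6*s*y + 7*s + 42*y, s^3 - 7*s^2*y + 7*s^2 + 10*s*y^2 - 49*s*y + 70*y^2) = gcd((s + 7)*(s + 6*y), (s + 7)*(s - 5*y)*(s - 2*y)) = s + 7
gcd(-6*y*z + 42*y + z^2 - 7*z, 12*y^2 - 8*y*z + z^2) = 6*y - z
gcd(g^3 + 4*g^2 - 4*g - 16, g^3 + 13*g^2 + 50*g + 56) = g^2 + 6*g + 8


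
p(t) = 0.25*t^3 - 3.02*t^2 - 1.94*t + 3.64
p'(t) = 0.75*t^2 - 6.04*t - 1.94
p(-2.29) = -10.76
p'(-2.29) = 15.82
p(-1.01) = 2.26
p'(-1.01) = 4.93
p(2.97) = -22.21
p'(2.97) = -13.26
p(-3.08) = -26.34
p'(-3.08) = 23.78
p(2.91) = -21.42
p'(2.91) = -13.17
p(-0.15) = 3.86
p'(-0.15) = -1.02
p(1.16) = -2.28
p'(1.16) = -7.94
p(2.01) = -10.43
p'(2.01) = -11.05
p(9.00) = -76.19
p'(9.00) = 4.45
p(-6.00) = -147.44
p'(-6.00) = 61.30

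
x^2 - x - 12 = (x - 4)*(x + 3)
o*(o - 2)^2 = o^3 - 4*o^2 + 4*o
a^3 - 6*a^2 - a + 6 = (a - 6)*(a - 1)*(a + 1)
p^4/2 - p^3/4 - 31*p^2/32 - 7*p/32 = p*(p/2 + 1/2)*(p - 7/4)*(p + 1/4)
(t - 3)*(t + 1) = t^2 - 2*t - 3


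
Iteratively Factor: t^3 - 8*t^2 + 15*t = (t - 5)*(t^2 - 3*t) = t*(t - 5)*(t - 3)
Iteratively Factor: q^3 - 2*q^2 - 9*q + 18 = (q + 3)*(q^2 - 5*q + 6) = (q - 2)*(q + 3)*(q - 3)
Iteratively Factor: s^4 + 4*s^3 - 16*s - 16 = (s - 2)*(s^3 + 6*s^2 + 12*s + 8) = (s - 2)*(s + 2)*(s^2 + 4*s + 4) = (s - 2)*(s + 2)^2*(s + 2)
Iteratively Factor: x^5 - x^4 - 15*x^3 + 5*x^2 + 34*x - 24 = (x - 1)*(x^4 - 15*x^2 - 10*x + 24) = (x - 1)*(x + 2)*(x^3 - 2*x^2 - 11*x + 12) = (x - 1)^2*(x + 2)*(x^2 - x - 12) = (x - 1)^2*(x + 2)*(x + 3)*(x - 4)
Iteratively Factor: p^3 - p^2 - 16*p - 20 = (p - 5)*(p^2 + 4*p + 4) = (p - 5)*(p + 2)*(p + 2)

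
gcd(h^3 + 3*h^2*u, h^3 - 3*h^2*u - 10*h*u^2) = h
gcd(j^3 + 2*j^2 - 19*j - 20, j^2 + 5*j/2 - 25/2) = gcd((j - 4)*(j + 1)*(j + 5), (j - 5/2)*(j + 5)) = j + 5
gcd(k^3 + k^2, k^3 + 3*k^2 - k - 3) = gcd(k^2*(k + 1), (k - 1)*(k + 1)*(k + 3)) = k + 1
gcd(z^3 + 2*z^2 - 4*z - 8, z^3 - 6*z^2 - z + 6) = 1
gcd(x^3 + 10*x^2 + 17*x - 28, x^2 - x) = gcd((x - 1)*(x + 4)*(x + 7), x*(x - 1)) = x - 1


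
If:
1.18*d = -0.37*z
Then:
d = -0.313559322033898*z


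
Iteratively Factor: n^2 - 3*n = (n - 3)*(n)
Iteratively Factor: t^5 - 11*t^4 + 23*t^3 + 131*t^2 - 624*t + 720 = (t - 3)*(t^4 - 8*t^3 - t^2 + 128*t - 240) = (t - 3)^2*(t^3 - 5*t^2 - 16*t + 80) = (t - 5)*(t - 3)^2*(t^2 - 16) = (t - 5)*(t - 4)*(t - 3)^2*(t + 4)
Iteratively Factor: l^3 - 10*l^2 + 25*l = (l - 5)*(l^2 - 5*l) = l*(l - 5)*(l - 5)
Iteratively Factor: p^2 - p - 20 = (p + 4)*(p - 5)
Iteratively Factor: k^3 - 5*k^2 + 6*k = (k - 3)*(k^2 - 2*k) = k*(k - 3)*(k - 2)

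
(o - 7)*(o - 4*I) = o^2 - 7*o - 4*I*o + 28*I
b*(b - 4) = b^2 - 4*b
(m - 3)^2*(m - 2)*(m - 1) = m^4 - 9*m^3 + 29*m^2 - 39*m + 18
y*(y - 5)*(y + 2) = y^3 - 3*y^2 - 10*y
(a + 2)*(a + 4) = a^2 + 6*a + 8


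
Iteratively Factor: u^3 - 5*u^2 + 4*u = (u)*(u^2 - 5*u + 4) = u*(u - 4)*(u - 1)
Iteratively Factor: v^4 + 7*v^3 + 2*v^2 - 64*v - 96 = (v + 4)*(v^3 + 3*v^2 - 10*v - 24) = (v + 4)^2*(v^2 - v - 6) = (v - 3)*(v + 4)^2*(v + 2)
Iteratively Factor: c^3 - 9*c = (c)*(c^2 - 9) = c*(c - 3)*(c + 3)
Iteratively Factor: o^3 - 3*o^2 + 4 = (o - 2)*(o^2 - o - 2) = (o - 2)^2*(o + 1)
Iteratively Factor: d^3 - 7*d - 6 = (d + 2)*(d^2 - 2*d - 3) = (d + 1)*(d + 2)*(d - 3)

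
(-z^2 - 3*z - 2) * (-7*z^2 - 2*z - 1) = 7*z^4 + 23*z^3 + 21*z^2 + 7*z + 2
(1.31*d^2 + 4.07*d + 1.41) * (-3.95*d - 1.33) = -5.1745*d^3 - 17.8188*d^2 - 10.9826*d - 1.8753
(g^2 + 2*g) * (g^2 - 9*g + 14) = g^4 - 7*g^3 - 4*g^2 + 28*g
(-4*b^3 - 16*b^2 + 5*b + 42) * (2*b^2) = -8*b^5 - 32*b^4 + 10*b^3 + 84*b^2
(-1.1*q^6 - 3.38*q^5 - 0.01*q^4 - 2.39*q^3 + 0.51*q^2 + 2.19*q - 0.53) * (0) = 0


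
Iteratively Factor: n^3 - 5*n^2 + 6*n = (n - 3)*(n^2 - 2*n) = (n - 3)*(n - 2)*(n)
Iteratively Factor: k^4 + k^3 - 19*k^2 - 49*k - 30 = (k - 5)*(k^3 + 6*k^2 + 11*k + 6) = (k - 5)*(k + 1)*(k^2 + 5*k + 6) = (k - 5)*(k + 1)*(k + 2)*(k + 3)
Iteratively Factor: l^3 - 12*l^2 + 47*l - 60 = (l - 4)*(l^2 - 8*l + 15) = (l - 5)*(l - 4)*(l - 3)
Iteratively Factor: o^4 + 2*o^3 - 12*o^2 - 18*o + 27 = (o - 1)*(o^3 + 3*o^2 - 9*o - 27) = (o - 1)*(o + 3)*(o^2 - 9) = (o - 3)*(o - 1)*(o + 3)*(o + 3)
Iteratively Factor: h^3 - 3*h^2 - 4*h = (h - 4)*(h^2 + h) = h*(h - 4)*(h + 1)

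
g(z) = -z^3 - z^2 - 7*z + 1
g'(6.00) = -127.00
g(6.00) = -293.00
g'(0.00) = -7.00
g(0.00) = 1.00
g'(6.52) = -147.57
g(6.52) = -364.32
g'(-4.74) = -64.92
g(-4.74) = 118.21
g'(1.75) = -19.69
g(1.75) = -19.67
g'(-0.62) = -6.91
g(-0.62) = 5.19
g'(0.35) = -8.07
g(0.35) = -1.62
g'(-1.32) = -9.59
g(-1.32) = 10.80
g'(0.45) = -8.51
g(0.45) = -2.44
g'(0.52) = -8.85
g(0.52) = -3.05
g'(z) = -3*z^2 - 2*z - 7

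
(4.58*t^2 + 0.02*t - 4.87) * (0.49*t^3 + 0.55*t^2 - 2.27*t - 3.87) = 2.2442*t^5 + 2.5288*t^4 - 12.7719*t^3 - 20.4485*t^2 + 10.9775*t + 18.8469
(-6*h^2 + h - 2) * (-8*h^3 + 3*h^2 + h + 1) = 48*h^5 - 26*h^4 + 13*h^3 - 11*h^2 - h - 2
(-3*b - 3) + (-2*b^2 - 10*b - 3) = -2*b^2 - 13*b - 6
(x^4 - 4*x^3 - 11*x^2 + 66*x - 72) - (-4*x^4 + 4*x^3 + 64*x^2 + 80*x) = 5*x^4 - 8*x^3 - 75*x^2 - 14*x - 72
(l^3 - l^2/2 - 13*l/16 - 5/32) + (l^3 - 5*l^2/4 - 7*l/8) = 2*l^3 - 7*l^2/4 - 27*l/16 - 5/32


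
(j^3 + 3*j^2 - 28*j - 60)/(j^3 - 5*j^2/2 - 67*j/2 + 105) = 2*(j + 2)/(2*j - 7)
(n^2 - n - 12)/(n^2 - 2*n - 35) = (-n^2 + n + 12)/(-n^2 + 2*n + 35)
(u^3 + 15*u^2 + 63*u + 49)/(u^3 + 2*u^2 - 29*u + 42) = (u^2 + 8*u + 7)/(u^2 - 5*u + 6)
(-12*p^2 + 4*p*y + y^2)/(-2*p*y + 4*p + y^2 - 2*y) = (6*p + y)/(y - 2)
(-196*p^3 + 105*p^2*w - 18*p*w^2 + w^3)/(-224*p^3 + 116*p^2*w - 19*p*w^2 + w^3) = (7*p - w)/(8*p - w)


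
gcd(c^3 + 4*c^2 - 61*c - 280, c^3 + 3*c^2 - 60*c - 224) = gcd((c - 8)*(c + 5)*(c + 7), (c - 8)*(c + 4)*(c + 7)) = c^2 - c - 56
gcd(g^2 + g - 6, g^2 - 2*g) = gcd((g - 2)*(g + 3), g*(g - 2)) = g - 2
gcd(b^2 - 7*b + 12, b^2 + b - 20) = b - 4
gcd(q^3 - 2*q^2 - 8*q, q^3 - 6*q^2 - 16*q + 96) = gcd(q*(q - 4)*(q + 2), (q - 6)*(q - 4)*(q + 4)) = q - 4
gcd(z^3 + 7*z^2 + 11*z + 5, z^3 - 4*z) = 1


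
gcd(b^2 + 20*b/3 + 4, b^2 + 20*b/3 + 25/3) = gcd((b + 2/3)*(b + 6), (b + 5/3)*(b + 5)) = 1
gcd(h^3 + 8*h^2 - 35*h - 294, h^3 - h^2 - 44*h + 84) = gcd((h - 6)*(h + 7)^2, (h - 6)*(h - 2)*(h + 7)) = h^2 + h - 42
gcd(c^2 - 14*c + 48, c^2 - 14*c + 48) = c^2 - 14*c + 48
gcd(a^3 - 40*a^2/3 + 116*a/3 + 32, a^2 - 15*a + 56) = a - 8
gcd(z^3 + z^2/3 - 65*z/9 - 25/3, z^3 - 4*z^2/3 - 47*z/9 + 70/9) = 1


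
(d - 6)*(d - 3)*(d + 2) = d^3 - 7*d^2 + 36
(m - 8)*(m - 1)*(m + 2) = m^3 - 7*m^2 - 10*m + 16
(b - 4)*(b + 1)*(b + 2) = b^3 - b^2 - 10*b - 8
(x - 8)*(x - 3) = x^2 - 11*x + 24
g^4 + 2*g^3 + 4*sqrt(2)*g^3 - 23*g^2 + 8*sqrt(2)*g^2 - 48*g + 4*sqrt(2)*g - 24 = (g + 1)^2*(g - 2*sqrt(2))*(g + 6*sqrt(2))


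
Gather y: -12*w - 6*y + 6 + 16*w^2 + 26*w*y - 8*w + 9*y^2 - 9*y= 16*w^2 - 20*w + 9*y^2 + y*(26*w - 15) + 6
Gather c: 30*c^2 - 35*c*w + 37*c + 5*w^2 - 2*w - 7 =30*c^2 + c*(37 - 35*w) + 5*w^2 - 2*w - 7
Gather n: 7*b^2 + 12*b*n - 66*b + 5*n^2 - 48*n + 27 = 7*b^2 - 66*b + 5*n^2 + n*(12*b - 48) + 27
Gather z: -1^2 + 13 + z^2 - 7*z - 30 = z^2 - 7*z - 18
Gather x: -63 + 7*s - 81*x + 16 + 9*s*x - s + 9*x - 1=6*s + x*(9*s - 72) - 48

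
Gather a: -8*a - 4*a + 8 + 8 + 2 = 18 - 12*a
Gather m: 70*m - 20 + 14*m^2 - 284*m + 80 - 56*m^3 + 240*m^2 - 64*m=-56*m^3 + 254*m^2 - 278*m + 60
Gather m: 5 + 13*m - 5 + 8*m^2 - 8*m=8*m^2 + 5*m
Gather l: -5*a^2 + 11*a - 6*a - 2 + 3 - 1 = -5*a^2 + 5*a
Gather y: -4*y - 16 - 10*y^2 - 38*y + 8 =-10*y^2 - 42*y - 8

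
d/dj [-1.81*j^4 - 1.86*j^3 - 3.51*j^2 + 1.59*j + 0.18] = -7.24*j^3 - 5.58*j^2 - 7.02*j + 1.59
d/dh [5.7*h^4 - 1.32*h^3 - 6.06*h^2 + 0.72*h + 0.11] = 22.8*h^3 - 3.96*h^2 - 12.12*h + 0.72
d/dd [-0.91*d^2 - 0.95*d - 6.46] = -1.82*d - 0.95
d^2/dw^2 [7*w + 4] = 0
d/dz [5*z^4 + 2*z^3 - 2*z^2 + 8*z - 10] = 20*z^3 + 6*z^2 - 4*z + 8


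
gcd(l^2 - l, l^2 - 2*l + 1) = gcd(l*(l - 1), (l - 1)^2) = l - 1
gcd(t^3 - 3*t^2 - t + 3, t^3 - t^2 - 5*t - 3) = t^2 - 2*t - 3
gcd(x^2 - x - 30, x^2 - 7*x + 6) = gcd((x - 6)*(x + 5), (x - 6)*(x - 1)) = x - 6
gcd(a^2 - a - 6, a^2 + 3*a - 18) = a - 3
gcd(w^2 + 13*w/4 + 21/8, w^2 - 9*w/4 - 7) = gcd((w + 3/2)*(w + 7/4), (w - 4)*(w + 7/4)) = w + 7/4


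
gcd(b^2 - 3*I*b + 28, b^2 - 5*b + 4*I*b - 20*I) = b + 4*I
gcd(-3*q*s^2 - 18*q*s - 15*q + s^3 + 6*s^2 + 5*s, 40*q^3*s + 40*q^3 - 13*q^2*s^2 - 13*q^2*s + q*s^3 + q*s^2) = s + 1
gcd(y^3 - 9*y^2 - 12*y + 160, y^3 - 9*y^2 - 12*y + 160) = y^3 - 9*y^2 - 12*y + 160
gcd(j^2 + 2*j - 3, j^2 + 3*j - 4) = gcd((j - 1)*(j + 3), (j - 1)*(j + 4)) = j - 1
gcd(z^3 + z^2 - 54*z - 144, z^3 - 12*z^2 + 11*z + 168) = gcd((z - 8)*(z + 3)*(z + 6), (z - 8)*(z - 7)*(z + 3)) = z^2 - 5*z - 24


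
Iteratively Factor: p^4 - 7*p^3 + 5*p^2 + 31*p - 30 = (p - 5)*(p^3 - 2*p^2 - 5*p + 6) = (p - 5)*(p + 2)*(p^2 - 4*p + 3) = (p - 5)*(p - 1)*(p + 2)*(p - 3)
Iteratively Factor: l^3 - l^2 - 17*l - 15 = (l - 5)*(l^2 + 4*l + 3) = (l - 5)*(l + 3)*(l + 1)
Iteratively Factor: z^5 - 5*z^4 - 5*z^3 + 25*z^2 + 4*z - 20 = (z + 1)*(z^4 - 6*z^3 + z^2 + 24*z - 20) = (z - 2)*(z + 1)*(z^3 - 4*z^2 - 7*z + 10) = (z - 2)*(z - 1)*(z + 1)*(z^2 - 3*z - 10) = (z - 2)*(z - 1)*(z + 1)*(z + 2)*(z - 5)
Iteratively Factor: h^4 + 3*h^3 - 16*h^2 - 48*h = (h - 4)*(h^3 + 7*h^2 + 12*h) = h*(h - 4)*(h^2 + 7*h + 12) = h*(h - 4)*(h + 3)*(h + 4)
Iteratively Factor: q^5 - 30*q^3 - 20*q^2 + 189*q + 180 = (q + 1)*(q^4 - q^3 - 29*q^2 + 9*q + 180) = (q + 1)*(q + 3)*(q^3 - 4*q^2 - 17*q + 60) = (q - 5)*(q + 1)*(q + 3)*(q^2 + q - 12) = (q - 5)*(q + 1)*(q + 3)*(q + 4)*(q - 3)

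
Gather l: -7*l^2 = -7*l^2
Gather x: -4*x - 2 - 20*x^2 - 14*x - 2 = -20*x^2 - 18*x - 4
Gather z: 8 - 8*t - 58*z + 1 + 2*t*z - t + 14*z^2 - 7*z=-9*t + 14*z^2 + z*(2*t - 65) + 9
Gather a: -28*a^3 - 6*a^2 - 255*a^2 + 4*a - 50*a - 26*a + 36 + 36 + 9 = -28*a^3 - 261*a^2 - 72*a + 81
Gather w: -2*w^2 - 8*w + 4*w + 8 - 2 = -2*w^2 - 4*w + 6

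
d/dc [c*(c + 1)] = 2*c + 1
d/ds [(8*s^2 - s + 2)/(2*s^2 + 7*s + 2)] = 2*(29*s^2 + 12*s - 8)/(4*s^4 + 28*s^3 + 57*s^2 + 28*s + 4)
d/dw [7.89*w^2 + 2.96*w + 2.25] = 15.78*w + 2.96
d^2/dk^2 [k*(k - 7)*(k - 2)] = 6*k - 18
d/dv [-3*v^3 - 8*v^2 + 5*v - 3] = -9*v^2 - 16*v + 5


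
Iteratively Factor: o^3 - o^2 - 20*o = (o)*(o^2 - o - 20) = o*(o - 5)*(o + 4)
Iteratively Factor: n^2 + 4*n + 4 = (n + 2)*(n + 2)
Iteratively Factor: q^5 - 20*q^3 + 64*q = (q - 4)*(q^4 + 4*q^3 - 4*q^2 - 16*q) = (q - 4)*(q + 4)*(q^3 - 4*q) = (q - 4)*(q + 2)*(q + 4)*(q^2 - 2*q) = (q - 4)*(q - 2)*(q + 2)*(q + 4)*(q)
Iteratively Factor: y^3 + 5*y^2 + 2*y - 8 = (y + 4)*(y^2 + y - 2) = (y + 2)*(y + 4)*(y - 1)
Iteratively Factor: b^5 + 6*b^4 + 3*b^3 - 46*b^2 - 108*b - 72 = (b + 2)*(b^4 + 4*b^3 - 5*b^2 - 36*b - 36) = (b + 2)*(b + 3)*(b^3 + b^2 - 8*b - 12) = (b + 2)^2*(b + 3)*(b^2 - b - 6) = (b + 2)^3*(b + 3)*(b - 3)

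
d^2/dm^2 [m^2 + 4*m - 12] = 2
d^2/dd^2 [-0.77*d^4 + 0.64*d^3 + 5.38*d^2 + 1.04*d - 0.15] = -9.24*d^2 + 3.84*d + 10.76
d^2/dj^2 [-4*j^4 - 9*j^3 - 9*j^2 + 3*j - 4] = -48*j^2 - 54*j - 18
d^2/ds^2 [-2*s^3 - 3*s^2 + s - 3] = -12*s - 6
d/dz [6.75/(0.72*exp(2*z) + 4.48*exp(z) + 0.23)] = (-9.72*exp(z) - 30.24)*exp(z)/(0.72*exp(2*z) + 4.48*exp(z) + 0.23)^2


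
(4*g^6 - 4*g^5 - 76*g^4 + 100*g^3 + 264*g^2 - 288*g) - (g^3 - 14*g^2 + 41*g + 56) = 4*g^6 - 4*g^5 - 76*g^4 + 99*g^3 + 278*g^2 - 329*g - 56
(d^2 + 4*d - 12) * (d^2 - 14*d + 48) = d^4 - 10*d^3 - 20*d^2 + 360*d - 576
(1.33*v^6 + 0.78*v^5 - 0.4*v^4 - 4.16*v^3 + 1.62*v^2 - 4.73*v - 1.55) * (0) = 0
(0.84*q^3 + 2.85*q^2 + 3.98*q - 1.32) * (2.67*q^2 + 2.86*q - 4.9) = 2.2428*q^5 + 10.0119*q^4 + 14.6616*q^3 - 6.1066*q^2 - 23.2772*q + 6.468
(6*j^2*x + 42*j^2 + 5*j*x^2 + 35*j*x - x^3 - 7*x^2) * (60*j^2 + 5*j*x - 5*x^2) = 360*j^4*x + 2520*j^4 + 330*j^3*x^2 + 2310*j^3*x - 65*j^2*x^3 - 455*j^2*x^2 - 30*j*x^4 - 210*j*x^3 + 5*x^5 + 35*x^4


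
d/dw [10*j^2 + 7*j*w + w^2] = 7*j + 2*w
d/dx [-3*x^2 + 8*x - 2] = 8 - 6*x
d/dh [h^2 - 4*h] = 2*h - 4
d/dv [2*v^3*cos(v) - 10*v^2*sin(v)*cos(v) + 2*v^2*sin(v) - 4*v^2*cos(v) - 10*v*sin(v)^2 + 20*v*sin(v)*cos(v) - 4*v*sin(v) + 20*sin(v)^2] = -2*v^3*sin(v) + 4*v^2*sin(v) + 8*v^2*cos(v) - 10*v^2*cos(2*v) + 4*v*sin(v) - 12*v*cos(v) + 20*sqrt(2)*v*cos(2*v + pi/4) - 4*sin(v) + 30*sin(2*v) + 5*cos(2*v) - 5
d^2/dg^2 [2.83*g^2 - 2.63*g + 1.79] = 5.66000000000000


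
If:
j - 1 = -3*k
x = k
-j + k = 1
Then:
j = -1/2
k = 1/2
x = 1/2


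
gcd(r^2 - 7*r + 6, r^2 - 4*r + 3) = r - 1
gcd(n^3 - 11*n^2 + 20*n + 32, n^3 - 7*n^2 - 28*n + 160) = n^2 - 12*n + 32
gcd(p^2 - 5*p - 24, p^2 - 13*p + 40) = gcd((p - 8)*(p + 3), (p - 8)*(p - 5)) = p - 8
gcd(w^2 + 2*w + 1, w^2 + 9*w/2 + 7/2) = w + 1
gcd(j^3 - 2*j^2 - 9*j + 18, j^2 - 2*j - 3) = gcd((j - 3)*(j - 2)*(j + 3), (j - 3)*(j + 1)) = j - 3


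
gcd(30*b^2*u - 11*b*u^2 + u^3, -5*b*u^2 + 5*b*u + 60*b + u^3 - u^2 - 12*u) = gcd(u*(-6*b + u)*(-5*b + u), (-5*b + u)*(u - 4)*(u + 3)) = -5*b + u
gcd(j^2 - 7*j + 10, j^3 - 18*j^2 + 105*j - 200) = j - 5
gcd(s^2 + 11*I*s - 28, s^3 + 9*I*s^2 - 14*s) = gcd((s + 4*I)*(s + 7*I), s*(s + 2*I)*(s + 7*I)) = s + 7*I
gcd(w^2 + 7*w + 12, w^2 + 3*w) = w + 3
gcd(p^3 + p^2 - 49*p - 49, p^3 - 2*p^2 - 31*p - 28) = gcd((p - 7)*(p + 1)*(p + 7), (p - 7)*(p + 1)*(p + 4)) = p^2 - 6*p - 7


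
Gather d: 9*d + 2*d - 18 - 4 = 11*d - 22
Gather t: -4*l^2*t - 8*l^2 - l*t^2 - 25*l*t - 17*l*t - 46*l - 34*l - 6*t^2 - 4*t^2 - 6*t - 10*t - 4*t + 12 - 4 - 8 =-8*l^2 - 80*l + t^2*(-l - 10) + t*(-4*l^2 - 42*l - 20)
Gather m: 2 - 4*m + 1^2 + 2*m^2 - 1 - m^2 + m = m^2 - 3*m + 2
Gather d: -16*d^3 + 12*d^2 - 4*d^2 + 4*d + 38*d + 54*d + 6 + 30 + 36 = -16*d^3 + 8*d^2 + 96*d + 72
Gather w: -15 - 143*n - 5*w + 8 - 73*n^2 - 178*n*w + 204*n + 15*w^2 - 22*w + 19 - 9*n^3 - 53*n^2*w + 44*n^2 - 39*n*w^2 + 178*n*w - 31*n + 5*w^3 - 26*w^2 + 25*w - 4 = -9*n^3 - 29*n^2 + 30*n + 5*w^3 + w^2*(-39*n - 11) + w*(-53*n^2 - 2) + 8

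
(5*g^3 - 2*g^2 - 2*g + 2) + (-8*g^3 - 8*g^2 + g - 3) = -3*g^3 - 10*g^2 - g - 1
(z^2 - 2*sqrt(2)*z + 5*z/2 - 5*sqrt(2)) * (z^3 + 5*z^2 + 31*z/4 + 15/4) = z^5 - 2*sqrt(2)*z^4 + 15*z^4/2 - 15*sqrt(2)*z^3 + 81*z^3/4 - 81*sqrt(2)*z^2/2 + 185*z^2/8 - 185*sqrt(2)*z/4 + 75*z/8 - 75*sqrt(2)/4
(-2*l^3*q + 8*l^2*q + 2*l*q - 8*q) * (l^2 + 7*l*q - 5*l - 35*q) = -2*l^5*q - 14*l^4*q^2 + 18*l^4*q + 126*l^3*q^2 - 38*l^3*q - 266*l^2*q^2 - 18*l^2*q - 126*l*q^2 + 40*l*q + 280*q^2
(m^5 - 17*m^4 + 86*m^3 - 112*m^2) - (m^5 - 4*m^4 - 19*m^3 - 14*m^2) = -13*m^4 + 105*m^3 - 98*m^2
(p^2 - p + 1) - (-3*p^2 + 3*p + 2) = 4*p^2 - 4*p - 1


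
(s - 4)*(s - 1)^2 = s^3 - 6*s^2 + 9*s - 4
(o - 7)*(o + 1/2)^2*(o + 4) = o^4 - 2*o^3 - 123*o^2/4 - 115*o/4 - 7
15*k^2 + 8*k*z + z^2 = (3*k + z)*(5*k + z)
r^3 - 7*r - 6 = (r - 3)*(r + 1)*(r + 2)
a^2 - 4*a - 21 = (a - 7)*(a + 3)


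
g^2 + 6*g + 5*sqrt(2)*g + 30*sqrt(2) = (g + 6)*(g + 5*sqrt(2))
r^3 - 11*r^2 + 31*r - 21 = (r - 7)*(r - 3)*(r - 1)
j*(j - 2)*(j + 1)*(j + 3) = j^4 + 2*j^3 - 5*j^2 - 6*j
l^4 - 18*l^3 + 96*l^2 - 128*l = l*(l - 8)^2*(l - 2)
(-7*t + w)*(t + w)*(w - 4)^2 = -7*t^2*w^2 + 56*t^2*w - 112*t^2 - 6*t*w^3 + 48*t*w^2 - 96*t*w + w^4 - 8*w^3 + 16*w^2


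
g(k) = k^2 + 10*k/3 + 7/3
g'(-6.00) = -8.67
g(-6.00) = 18.33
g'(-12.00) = -20.67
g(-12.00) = 106.33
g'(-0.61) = 2.11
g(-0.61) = 0.67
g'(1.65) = 6.63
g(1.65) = 10.56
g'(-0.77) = 1.79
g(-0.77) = 0.36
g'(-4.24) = -5.15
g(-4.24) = 6.18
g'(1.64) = 6.61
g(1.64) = 10.49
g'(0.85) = 5.03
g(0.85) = 5.89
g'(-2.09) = -0.85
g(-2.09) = -0.27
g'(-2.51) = -1.69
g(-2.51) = 0.27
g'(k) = 2*k + 10/3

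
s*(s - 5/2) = s^2 - 5*s/2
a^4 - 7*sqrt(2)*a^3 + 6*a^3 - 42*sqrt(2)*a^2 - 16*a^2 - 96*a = a*(a + 6)*(a - 8*sqrt(2))*(a + sqrt(2))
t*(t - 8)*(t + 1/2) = t^3 - 15*t^2/2 - 4*t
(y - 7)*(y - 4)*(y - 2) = y^3 - 13*y^2 + 50*y - 56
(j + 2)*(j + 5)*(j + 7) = j^3 + 14*j^2 + 59*j + 70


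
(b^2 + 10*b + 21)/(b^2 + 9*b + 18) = (b + 7)/(b + 6)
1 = 1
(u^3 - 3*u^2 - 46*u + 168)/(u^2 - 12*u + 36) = (u^2 + 3*u - 28)/(u - 6)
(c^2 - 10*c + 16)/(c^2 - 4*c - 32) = (c - 2)/(c + 4)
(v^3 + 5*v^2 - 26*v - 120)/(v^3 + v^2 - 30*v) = (v + 4)/v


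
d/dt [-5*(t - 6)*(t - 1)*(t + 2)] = -15*t^2 + 50*t + 40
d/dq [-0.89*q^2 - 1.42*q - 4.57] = -1.78*q - 1.42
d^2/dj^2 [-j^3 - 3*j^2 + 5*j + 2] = -6*j - 6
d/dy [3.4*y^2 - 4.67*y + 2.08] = 6.8*y - 4.67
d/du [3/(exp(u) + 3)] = -3*exp(u)/(exp(u) + 3)^2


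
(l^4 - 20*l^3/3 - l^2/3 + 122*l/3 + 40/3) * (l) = l^5 - 20*l^4/3 - l^3/3 + 122*l^2/3 + 40*l/3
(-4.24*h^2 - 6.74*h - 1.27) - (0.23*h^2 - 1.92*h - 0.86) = -4.47*h^2 - 4.82*h - 0.41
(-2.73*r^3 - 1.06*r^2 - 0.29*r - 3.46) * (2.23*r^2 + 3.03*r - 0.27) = -6.0879*r^5 - 10.6357*r^4 - 3.1214*r^3 - 8.3083*r^2 - 10.4055*r + 0.9342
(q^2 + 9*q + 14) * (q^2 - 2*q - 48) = q^4 + 7*q^3 - 52*q^2 - 460*q - 672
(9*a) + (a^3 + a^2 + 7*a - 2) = a^3 + a^2 + 16*a - 2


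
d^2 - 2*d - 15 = (d - 5)*(d + 3)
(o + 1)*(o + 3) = o^2 + 4*o + 3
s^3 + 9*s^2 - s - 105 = (s - 3)*(s + 5)*(s + 7)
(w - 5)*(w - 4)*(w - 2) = w^3 - 11*w^2 + 38*w - 40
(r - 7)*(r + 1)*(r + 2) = r^3 - 4*r^2 - 19*r - 14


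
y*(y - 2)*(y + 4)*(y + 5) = y^4 + 7*y^3 + 2*y^2 - 40*y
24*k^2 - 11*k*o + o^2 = (-8*k + o)*(-3*k + o)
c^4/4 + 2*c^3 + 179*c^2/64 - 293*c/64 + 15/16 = (c/4 + 1)*(c - 3/4)*(c - 1/4)*(c + 5)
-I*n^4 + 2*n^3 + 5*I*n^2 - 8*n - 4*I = (n - 2)*(n + 2)*(n + I)*(-I*n + 1)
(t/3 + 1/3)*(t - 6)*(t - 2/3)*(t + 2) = t^4/3 - 11*t^3/9 - 14*t^2/3 - 4*t/9 + 8/3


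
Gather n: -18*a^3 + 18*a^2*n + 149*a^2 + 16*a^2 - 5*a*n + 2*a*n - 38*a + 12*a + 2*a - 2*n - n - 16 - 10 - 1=-18*a^3 + 165*a^2 - 24*a + n*(18*a^2 - 3*a - 3) - 27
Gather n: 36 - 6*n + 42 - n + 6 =84 - 7*n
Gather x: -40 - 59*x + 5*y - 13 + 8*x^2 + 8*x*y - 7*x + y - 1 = 8*x^2 + x*(8*y - 66) + 6*y - 54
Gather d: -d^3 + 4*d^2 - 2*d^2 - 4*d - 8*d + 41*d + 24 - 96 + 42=-d^3 + 2*d^2 + 29*d - 30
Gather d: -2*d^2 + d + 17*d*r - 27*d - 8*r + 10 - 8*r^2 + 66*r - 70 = -2*d^2 + d*(17*r - 26) - 8*r^2 + 58*r - 60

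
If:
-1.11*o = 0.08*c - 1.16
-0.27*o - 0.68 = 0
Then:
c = 49.44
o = -2.52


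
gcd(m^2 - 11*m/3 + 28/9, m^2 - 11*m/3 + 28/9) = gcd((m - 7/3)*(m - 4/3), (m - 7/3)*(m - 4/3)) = m^2 - 11*m/3 + 28/9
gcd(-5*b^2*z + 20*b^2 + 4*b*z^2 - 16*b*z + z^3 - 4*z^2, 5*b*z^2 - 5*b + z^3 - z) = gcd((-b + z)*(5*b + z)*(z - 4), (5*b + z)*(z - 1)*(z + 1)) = 5*b + z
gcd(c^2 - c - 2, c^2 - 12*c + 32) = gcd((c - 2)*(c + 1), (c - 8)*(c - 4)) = 1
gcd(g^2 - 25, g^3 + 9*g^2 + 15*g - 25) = g + 5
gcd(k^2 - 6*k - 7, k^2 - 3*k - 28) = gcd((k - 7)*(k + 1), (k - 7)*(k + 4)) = k - 7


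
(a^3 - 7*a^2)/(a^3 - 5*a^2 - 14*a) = a/(a + 2)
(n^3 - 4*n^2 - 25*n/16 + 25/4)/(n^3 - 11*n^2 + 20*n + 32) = (n^2 - 25/16)/(n^2 - 7*n - 8)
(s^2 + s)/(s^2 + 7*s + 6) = s/(s + 6)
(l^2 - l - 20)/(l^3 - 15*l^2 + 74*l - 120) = (l + 4)/(l^2 - 10*l + 24)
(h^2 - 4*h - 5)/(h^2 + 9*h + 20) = (h^2 - 4*h - 5)/(h^2 + 9*h + 20)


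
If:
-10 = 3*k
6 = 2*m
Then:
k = -10/3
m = 3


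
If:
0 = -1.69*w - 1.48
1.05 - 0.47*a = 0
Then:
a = 2.23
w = -0.88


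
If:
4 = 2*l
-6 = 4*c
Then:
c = -3/2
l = 2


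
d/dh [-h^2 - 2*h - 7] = -2*h - 2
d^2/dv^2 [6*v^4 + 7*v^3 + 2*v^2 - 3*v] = 72*v^2 + 42*v + 4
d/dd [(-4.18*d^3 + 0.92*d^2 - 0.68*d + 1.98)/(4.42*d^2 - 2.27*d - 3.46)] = (-18.4756*d^4 + 18.9772*d^3 + 44.3056*d^2 - 23.8696*d + 6.8474)/(19.5364*d^4 - 20.0668*d^3 - 25.4335*d^2 + 15.7084*d + 11.9716)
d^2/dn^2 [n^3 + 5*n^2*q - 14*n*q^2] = 6*n + 10*q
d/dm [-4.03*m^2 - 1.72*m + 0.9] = -8.06*m - 1.72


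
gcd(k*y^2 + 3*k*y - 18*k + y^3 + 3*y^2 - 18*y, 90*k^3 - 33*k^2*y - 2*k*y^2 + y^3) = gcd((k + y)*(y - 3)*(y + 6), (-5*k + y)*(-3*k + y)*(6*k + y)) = 1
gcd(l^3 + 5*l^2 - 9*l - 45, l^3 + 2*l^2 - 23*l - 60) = l + 3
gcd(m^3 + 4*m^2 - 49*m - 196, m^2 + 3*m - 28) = m + 7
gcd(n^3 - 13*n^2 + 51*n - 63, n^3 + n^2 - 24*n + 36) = n - 3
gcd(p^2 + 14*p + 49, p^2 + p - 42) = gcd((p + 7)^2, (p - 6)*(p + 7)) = p + 7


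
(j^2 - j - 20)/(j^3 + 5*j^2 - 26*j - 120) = 1/(j + 6)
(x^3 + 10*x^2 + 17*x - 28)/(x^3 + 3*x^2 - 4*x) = (x + 7)/x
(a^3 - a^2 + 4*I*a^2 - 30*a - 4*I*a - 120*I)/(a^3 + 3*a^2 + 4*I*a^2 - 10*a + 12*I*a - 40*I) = (a - 6)/(a - 2)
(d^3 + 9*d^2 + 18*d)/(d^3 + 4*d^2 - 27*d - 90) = d/(d - 5)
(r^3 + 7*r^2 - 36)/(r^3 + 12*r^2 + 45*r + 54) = (r - 2)/(r + 3)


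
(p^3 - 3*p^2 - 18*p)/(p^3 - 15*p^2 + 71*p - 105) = p*(p^2 - 3*p - 18)/(p^3 - 15*p^2 + 71*p - 105)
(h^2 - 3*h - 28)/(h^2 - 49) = (h + 4)/(h + 7)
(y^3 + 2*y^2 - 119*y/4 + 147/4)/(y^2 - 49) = (y^2 - 5*y + 21/4)/(y - 7)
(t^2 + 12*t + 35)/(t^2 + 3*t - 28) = (t + 5)/(t - 4)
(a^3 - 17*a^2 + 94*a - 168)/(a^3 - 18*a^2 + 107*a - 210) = (a - 4)/(a - 5)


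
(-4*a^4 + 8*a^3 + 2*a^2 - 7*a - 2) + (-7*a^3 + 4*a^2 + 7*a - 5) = -4*a^4 + a^3 + 6*a^2 - 7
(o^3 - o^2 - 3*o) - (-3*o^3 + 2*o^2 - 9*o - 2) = 4*o^3 - 3*o^2 + 6*o + 2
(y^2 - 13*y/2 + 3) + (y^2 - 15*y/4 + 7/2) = 2*y^2 - 41*y/4 + 13/2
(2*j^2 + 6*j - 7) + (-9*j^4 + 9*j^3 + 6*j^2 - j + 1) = -9*j^4 + 9*j^3 + 8*j^2 + 5*j - 6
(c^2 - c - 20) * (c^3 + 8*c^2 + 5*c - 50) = c^5 + 7*c^4 - 23*c^3 - 215*c^2 - 50*c + 1000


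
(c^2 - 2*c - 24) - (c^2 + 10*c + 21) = -12*c - 45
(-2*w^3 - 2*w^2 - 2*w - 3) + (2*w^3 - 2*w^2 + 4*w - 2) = -4*w^2 + 2*w - 5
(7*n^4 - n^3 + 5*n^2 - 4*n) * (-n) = -7*n^5 + n^4 - 5*n^3 + 4*n^2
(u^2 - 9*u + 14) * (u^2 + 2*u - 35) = u^4 - 7*u^3 - 39*u^2 + 343*u - 490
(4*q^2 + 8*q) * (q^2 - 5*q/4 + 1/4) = 4*q^4 + 3*q^3 - 9*q^2 + 2*q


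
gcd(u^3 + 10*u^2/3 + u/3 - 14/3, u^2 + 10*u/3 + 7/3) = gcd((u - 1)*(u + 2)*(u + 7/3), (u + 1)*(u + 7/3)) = u + 7/3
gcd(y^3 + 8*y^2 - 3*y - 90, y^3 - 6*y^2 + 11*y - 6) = y - 3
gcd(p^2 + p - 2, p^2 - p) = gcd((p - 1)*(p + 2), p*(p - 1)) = p - 1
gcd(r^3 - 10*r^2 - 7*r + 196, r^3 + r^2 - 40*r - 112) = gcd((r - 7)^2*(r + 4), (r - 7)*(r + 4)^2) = r^2 - 3*r - 28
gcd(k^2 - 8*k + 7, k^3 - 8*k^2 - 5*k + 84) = k - 7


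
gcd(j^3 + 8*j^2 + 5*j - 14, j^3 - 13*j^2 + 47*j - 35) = j - 1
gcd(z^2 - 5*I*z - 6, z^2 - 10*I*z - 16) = z - 2*I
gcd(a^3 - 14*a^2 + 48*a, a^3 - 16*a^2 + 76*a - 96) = a^2 - 14*a + 48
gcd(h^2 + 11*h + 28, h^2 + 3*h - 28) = h + 7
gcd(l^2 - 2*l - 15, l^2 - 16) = 1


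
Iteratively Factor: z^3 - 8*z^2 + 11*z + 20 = (z - 5)*(z^2 - 3*z - 4) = (z - 5)*(z + 1)*(z - 4)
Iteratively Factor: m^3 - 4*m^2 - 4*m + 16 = (m + 2)*(m^2 - 6*m + 8) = (m - 2)*(m + 2)*(m - 4)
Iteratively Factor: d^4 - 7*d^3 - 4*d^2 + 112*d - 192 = (d - 4)*(d^3 - 3*d^2 - 16*d + 48) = (d - 4)*(d + 4)*(d^2 - 7*d + 12) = (d - 4)*(d - 3)*(d + 4)*(d - 4)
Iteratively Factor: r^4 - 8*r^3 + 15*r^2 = (r)*(r^3 - 8*r^2 + 15*r) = r*(r - 5)*(r^2 - 3*r) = r^2*(r - 5)*(r - 3)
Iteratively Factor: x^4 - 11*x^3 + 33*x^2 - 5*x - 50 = (x - 5)*(x^3 - 6*x^2 + 3*x + 10) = (x - 5)*(x - 2)*(x^2 - 4*x - 5) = (x - 5)*(x - 2)*(x + 1)*(x - 5)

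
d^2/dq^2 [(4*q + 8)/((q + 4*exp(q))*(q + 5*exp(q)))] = 4*(2*(q + 2)*(q + 4*exp(q))^2*(5*exp(q) + 1)^2 + 2*(q + 2)*(q + 4*exp(q))*(q + 5*exp(q))*(4*exp(q) + 1)*(5*exp(q) + 1) + 2*(q + 2)*(q + 5*exp(q))^2*(4*exp(q) + 1)^2 - (q + 4*exp(q))^2*(q + 5*exp(q))*(5*(q + 2)*exp(q) + 10*exp(q) + 2) - 2*(q + 4*exp(q))*(q + 5*exp(q))^2*(2*(q + 2)*exp(q) + 4*exp(q) + 1))/((q + 4*exp(q))^3*(q + 5*exp(q))^3)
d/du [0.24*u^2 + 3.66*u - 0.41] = 0.48*u + 3.66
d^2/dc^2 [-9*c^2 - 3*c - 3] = -18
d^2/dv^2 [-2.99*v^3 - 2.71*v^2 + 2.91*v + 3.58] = -17.94*v - 5.42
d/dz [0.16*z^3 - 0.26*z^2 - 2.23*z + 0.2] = 0.48*z^2 - 0.52*z - 2.23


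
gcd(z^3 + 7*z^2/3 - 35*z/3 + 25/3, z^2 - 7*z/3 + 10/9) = z - 5/3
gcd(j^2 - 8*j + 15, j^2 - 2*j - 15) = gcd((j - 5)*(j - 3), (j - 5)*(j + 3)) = j - 5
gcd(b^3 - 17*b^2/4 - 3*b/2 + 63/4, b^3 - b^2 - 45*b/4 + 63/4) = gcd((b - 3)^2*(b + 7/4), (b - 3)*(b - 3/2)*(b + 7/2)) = b - 3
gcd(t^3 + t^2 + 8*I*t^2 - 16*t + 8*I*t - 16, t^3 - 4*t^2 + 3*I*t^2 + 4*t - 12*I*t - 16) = t + 4*I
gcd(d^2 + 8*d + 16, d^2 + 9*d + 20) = d + 4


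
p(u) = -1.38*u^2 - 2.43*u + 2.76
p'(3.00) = -10.71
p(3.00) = -16.95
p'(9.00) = -27.27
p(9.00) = -130.89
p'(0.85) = -4.78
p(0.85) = -0.30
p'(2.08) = -8.17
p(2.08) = -8.26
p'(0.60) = -4.09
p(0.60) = 0.81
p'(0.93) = -5.00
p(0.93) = -0.69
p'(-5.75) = 13.44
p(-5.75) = -28.89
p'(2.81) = -10.19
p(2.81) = -14.96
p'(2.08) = -8.17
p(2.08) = -8.26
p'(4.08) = -13.69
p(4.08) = -30.13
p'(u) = -2.76*u - 2.43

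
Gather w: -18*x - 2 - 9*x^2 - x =-9*x^2 - 19*x - 2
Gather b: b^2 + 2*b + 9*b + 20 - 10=b^2 + 11*b + 10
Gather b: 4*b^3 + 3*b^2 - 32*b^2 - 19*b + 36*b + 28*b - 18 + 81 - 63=4*b^3 - 29*b^2 + 45*b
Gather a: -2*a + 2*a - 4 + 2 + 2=0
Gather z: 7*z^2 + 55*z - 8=7*z^2 + 55*z - 8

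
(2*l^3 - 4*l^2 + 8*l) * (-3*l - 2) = -6*l^4 + 8*l^3 - 16*l^2 - 16*l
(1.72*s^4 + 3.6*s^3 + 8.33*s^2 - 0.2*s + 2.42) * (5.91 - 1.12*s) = -1.9264*s^5 + 6.1332*s^4 + 11.9464*s^3 + 49.4543*s^2 - 3.8924*s + 14.3022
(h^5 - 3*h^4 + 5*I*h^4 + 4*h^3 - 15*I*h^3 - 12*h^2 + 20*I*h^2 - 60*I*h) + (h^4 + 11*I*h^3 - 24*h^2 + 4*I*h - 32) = h^5 - 2*h^4 + 5*I*h^4 + 4*h^3 - 4*I*h^3 - 36*h^2 + 20*I*h^2 - 56*I*h - 32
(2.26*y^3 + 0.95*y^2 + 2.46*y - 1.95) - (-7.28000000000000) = 2.26*y^3 + 0.95*y^2 + 2.46*y + 5.33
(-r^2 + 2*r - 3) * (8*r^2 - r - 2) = -8*r^4 + 17*r^3 - 24*r^2 - r + 6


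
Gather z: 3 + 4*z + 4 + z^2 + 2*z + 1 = z^2 + 6*z + 8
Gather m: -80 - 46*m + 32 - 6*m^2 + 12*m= -6*m^2 - 34*m - 48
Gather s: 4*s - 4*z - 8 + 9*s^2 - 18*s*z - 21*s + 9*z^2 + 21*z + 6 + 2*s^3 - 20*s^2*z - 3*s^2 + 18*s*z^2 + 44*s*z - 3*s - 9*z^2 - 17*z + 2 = 2*s^3 + s^2*(6 - 20*z) + s*(18*z^2 + 26*z - 20)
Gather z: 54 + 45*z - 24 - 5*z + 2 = 40*z + 32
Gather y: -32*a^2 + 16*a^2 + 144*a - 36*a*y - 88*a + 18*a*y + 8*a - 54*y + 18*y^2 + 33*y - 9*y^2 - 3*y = -16*a^2 + 64*a + 9*y^2 + y*(-18*a - 24)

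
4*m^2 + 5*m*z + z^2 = (m + z)*(4*m + z)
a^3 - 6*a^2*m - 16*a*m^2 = a*(a - 8*m)*(a + 2*m)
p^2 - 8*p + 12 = (p - 6)*(p - 2)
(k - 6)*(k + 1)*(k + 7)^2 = k^4 + 9*k^3 - 27*k^2 - 329*k - 294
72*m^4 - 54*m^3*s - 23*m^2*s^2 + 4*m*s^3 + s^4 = (-4*m + s)*(-m + s)*(3*m + s)*(6*m + s)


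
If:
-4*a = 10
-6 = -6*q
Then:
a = -5/2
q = 1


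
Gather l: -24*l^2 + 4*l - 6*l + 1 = -24*l^2 - 2*l + 1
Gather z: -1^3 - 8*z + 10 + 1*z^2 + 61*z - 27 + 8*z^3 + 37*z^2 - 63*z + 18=8*z^3 + 38*z^2 - 10*z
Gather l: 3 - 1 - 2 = 0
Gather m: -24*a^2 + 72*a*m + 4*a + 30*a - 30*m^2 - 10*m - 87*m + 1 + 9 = -24*a^2 + 34*a - 30*m^2 + m*(72*a - 97) + 10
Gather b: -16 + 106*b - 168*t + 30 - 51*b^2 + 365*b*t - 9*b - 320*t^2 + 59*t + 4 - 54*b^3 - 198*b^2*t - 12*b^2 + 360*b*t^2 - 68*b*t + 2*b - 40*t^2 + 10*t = -54*b^3 + b^2*(-198*t - 63) + b*(360*t^2 + 297*t + 99) - 360*t^2 - 99*t + 18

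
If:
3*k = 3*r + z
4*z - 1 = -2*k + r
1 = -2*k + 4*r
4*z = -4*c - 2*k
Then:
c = -23/60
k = 17/30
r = 8/15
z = 1/10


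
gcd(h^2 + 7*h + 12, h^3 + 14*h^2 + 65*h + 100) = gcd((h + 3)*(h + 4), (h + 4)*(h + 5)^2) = h + 4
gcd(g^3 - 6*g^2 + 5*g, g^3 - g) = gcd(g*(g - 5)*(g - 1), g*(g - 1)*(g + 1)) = g^2 - g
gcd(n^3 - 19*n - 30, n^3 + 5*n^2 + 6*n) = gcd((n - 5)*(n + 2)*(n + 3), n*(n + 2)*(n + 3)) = n^2 + 5*n + 6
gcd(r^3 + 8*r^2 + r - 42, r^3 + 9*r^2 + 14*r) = r + 7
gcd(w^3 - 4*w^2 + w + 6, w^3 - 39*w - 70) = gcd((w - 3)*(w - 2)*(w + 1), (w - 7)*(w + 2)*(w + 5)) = 1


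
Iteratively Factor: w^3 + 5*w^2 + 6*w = (w)*(w^2 + 5*w + 6) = w*(w + 2)*(w + 3)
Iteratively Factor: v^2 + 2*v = (v + 2)*(v)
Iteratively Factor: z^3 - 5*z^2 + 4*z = (z - 1)*(z^2 - 4*z) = z*(z - 1)*(z - 4)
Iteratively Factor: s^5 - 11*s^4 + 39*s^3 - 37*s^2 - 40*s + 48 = (s - 4)*(s^4 - 7*s^3 + 11*s^2 + 7*s - 12) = (s - 4)*(s - 1)*(s^3 - 6*s^2 + 5*s + 12) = (s - 4)^2*(s - 1)*(s^2 - 2*s - 3) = (s - 4)^2*(s - 1)*(s + 1)*(s - 3)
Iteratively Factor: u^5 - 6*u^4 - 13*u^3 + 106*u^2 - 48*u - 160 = (u + 4)*(u^4 - 10*u^3 + 27*u^2 - 2*u - 40) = (u + 1)*(u + 4)*(u^3 - 11*u^2 + 38*u - 40) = (u - 2)*(u + 1)*(u + 4)*(u^2 - 9*u + 20) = (u - 4)*(u - 2)*(u + 1)*(u + 4)*(u - 5)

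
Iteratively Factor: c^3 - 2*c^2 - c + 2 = (c - 2)*(c^2 - 1) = (c - 2)*(c + 1)*(c - 1)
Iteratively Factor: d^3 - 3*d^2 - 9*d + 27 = (d + 3)*(d^2 - 6*d + 9) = (d - 3)*(d + 3)*(d - 3)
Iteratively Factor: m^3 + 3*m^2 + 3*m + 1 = (m + 1)*(m^2 + 2*m + 1) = (m + 1)^2*(m + 1)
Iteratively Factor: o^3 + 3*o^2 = (o + 3)*(o^2) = o*(o + 3)*(o)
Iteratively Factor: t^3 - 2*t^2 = (t - 2)*(t^2) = t*(t - 2)*(t)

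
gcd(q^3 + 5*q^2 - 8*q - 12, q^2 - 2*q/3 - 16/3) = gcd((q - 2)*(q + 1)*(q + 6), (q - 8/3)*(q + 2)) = 1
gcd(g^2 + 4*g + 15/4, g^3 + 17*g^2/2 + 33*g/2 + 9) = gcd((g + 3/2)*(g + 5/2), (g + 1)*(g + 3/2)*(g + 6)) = g + 3/2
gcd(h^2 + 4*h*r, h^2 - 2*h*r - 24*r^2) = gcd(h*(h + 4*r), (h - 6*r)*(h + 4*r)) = h + 4*r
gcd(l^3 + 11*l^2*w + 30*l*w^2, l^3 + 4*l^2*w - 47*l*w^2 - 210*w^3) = l^2 + 11*l*w + 30*w^2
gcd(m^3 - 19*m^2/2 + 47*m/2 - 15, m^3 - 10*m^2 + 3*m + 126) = m - 6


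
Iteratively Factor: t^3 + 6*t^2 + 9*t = (t + 3)*(t^2 + 3*t) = t*(t + 3)*(t + 3)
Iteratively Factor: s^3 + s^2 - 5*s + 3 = (s - 1)*(s^2 + 2*s - 3) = (s - 1)^2*(s + 3)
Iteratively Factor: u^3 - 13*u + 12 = (u - 3)*(u^2 + 3*u - 4) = (u - 3)*(u + 4)*(u - 1)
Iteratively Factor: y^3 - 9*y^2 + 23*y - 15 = (y - 3)*(y^2 - 6*y + 5) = (y - 3)*(y - 1)*(y - 5)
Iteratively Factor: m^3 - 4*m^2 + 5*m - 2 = (m - 1)*(m^2 - 3*m + 2) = (m - 1)^2*(m - 2)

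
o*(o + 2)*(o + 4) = o^3 + 6*o^2 + 8*o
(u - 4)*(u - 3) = u^2 - 7*u + 12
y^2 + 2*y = y*(y + 2)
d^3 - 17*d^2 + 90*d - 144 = (d - 8)*(d - 6)*(d - 3)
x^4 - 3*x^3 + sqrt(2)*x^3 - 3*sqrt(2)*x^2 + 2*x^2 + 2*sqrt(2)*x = x*(x - 2)*(x - 1)*(x + sqrt(2))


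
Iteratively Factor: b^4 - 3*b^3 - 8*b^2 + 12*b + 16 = (b - 4)*(b^3 + b^2 - 4*b - 4) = (b - 4)*(b - 2)*(b^2 + 3*b + 2) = (b - 4)*(b - 2)*(b + 2)*(b + 1)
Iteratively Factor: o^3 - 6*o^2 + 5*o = (o - 1)*(o^2 - 5*o) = o*(o - 1)*(o - 5)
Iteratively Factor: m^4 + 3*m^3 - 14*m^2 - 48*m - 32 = (m + 1)*(m^3 + 2*m^2 - 16*m - 32) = (m + 1)*(m + 2)*(m^2 - 16) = (m - 4)*(m + 1)*(m + 2)*(m + 4)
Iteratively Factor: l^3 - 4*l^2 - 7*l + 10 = (l - 5)*(l^2 + l - 2) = (l - 5)*(l - 1)*(l + 2)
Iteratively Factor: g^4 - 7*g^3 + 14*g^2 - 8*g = (g - 2)*(g^3 - 5*g^2 + 4*g) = (g - 2)*(g - 1)*(g^2 - 4*g) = g*(g - 2)*(g - 1)*(g - 4)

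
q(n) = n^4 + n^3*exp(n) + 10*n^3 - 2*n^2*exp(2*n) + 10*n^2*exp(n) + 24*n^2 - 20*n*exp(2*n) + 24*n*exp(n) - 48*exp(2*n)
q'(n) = n^3*exp(n) + 4*n^3 - 4*n^2*exp(2*n) + 13*n^2*exp(n) + 30*n^2 - 44*n*exp(2*n) + 44*n*exp(n) + 48*n - 116*exp(2*n) + 24*exp(n)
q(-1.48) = 19.93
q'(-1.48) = -25.00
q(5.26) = -7617595.74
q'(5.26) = -16824513.49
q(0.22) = -73.05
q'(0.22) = -140.63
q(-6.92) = 128.62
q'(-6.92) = -221.05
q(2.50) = -14371.63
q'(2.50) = -34069.07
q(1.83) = -2874.32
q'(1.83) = -6983.61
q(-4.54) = -16.21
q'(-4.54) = 26.11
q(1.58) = -1563.87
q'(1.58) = -3810.93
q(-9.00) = 1214.98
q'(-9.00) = -918.01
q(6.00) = -38766361.21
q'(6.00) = -84889145.92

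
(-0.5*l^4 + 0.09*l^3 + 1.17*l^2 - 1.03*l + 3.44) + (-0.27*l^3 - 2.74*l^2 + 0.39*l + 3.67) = -0.5*l^4 - 0.18*l^3 - 1.57*l^2 - 0.64*l + 7.11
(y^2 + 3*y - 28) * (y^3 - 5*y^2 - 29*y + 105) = y^5 - 2*y^4 - 72*y^3 + 158*y^2 + 1127*y - 2940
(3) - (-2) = 5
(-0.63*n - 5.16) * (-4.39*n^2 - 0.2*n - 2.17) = 2.7657*n^3 + 22.7784*n^2 + 2.3991*n + 11.1972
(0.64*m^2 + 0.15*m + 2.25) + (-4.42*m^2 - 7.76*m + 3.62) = -3.78*m^2 - 7.61*m + 5.87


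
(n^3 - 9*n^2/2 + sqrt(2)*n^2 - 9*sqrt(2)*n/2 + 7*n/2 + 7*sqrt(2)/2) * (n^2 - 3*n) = n^5 - 15*n^4/2 + sqrt(2)*n^4 - 15*sqrt(2)*n^3/2 + 17*n^3 - 21*n^2/2 + 17*sqrt(2)*n^2 - 21*sqrt(2)*n/2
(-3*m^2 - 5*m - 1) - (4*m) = -3*m^2 - 9*m - 1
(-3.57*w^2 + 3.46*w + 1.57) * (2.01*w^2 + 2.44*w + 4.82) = -7.1757*w^4 - 1.7562*w^3 - 5.6093*w^2 + 20.508*w + 7.5674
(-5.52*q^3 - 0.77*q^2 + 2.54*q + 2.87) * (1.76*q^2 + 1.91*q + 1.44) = -9.7152*q^5 - 11.8984*q^4 - 4.9491*q^3 + 8.7938*q^2 + 9.1393*q + 4.1328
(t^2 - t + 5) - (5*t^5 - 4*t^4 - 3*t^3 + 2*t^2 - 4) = -5*t^5 + 4*t^4 + 3*t^3 - t^2 - t + 9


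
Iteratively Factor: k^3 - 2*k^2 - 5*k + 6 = (k - 3)*(k^2 + k - 2) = (k - 3)*(k + 2)*(k - 1)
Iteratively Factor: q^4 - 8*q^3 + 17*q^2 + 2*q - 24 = (q - 4)*(q^3 - 4*q^2 + q + 6) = (q - 4)*(q + 1)*(q^2 - 5*q + 6) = (q - 4)*(q - 3)*(q + 1)*(q - 2)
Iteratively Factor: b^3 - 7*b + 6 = (b + 3)*(b^2 - 3*b + 2) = (b - 1)*(b + 3)*(b - 2)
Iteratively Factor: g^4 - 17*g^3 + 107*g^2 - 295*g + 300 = (g - 5)*(g^3 - 12*g^2 + 47*g - 60) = (g - 5)*(g - 4)*(g^2 - 8*g + 15) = (g - 5)^2*(g - 4)*(g - 3)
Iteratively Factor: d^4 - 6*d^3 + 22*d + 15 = (d + 1)*(d^3 - 7*d^2 + 7*d + 15) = (d + 1)^2*(d^2 - 8*d + 15) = (d - 5)*(d + 1)^2*(d - 3)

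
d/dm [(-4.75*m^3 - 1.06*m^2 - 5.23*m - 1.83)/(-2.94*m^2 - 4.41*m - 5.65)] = (13.965*m^4 + 41.895*m^3 + 69.8109*m^2 + 1.2176*m + 21.4792)/(8.6436*m^4 + 25.9308*m^3 + 52.6701*m^2 + 49.833*m + 31.9225)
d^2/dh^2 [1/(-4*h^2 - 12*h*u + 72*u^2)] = (h^2 + 3*h*u - 18*u^2 - (2*h + 3*u)^2)/(2*(h^2 + 3*h*u - 18*u^2)^3)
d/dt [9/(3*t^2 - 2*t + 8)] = 18*(1 - 3*t)/(3*t^2 - 2*t + 8)^2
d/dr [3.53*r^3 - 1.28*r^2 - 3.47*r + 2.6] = 10.59*r^2 - 2.56*r - 3.47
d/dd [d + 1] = 1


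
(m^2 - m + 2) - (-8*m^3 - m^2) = 8*m^3 + 2*m^2 - m + 2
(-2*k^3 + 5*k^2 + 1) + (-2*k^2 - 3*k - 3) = -2*k^3 + 3*k^2 - 3*k - 2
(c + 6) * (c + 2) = c^2 + 8*c + 12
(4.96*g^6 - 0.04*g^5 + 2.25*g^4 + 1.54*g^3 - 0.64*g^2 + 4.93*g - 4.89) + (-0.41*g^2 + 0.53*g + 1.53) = 4.96*g^6 - 0.04*g^5 + 2.25*g^4 + 1.54*g^3 - 1.05*g^2 + 5.46*g - 3.36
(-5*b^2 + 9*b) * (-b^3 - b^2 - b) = 5*b^5 - 4*b^4 - 4*b^3 - 9*b^2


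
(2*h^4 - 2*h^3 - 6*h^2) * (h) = 2*h^5 - 2*h^4 - 6*h^3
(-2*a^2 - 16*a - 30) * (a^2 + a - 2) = -2*a^4 - 18*a^3 - 42*a^2 + 2*a + 60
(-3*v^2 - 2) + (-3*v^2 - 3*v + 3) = -6*v^2 - 3*v + 1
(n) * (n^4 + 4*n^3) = n^5 + 4*n^4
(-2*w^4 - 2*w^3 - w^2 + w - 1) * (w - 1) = -2*w^5 + w^3 + 2*w^2 - 2*w + 1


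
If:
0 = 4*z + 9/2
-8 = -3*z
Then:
No Solution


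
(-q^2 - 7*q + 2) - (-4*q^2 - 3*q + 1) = 3*q^2 - 4*q + 1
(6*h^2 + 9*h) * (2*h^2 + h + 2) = 12*h^4 + 24*h^3 + 21*h^2 + 18*h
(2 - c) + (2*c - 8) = c - 6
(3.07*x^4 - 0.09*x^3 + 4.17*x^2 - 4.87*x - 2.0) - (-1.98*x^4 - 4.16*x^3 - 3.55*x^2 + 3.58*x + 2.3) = 5.05*x^4 + 4.07*x^3 + 7.72*x^2 - 8.45*x - 4.3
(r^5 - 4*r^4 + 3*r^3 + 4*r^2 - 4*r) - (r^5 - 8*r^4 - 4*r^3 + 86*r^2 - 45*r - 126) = 4*r^4 + 7*r^3 - 82*r^2 + 41*r + 126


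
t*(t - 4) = t^2 - 4*t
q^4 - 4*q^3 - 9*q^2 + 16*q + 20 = (q - 5)*(q - 2)*(q + 1)*(q + 2)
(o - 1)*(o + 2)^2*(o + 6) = o^4 + 9*o^3 + 18*o^2 - 4*o - 24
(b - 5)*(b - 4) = b^2 - 9*b + 20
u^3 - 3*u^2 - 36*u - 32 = (u - 8)*(u + 1)*(u + 4)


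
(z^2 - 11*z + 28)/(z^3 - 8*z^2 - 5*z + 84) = 1/(z + 3)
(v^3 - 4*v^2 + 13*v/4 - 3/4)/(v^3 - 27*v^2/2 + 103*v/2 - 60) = (4*v^2 - 4*v + 1)/(2*(2*v^2 - 21*v + 40))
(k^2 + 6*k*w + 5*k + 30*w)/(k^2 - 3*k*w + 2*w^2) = (k^2 + 6*k*w + 5*k + 30*w)/(k^2 - 3*k*w + 2*w^2)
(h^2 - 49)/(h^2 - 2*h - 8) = (49 - h^2)/(-h^2 + 2*h + 8)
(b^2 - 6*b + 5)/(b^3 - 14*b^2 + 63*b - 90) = (b - 1)/(b^2 - 9*b + 18)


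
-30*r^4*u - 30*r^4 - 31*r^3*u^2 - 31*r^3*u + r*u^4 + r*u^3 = (-6*r + u)*(r + u)*(5*r + u)*(r*u + r)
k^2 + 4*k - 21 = (k - 3)*(k + 7)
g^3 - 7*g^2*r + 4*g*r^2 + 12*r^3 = (g - 6*r)*(g - 2*r)*(g + r)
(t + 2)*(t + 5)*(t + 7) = t^3 + 14*t^2 + 59*t + 70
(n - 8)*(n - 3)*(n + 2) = n^3 - 9*n^2 + 2*n + 48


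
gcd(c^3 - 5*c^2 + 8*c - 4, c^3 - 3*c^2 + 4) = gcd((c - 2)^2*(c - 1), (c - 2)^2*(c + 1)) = c^2 - 4*c + 4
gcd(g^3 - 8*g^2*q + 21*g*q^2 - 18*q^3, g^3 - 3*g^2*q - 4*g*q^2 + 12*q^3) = g^2 - 5*g*q + 6*q^2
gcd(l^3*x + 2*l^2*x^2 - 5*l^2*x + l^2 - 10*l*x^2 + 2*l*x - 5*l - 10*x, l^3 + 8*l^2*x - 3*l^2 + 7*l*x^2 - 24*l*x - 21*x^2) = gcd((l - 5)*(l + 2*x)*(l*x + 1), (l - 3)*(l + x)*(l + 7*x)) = 1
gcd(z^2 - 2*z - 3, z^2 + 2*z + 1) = z + 1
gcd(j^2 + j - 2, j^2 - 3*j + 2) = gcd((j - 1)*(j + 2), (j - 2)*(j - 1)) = j - 1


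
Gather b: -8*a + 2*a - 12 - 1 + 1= -6*a - 12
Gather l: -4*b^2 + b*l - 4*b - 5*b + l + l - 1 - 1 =-4*b^2 - 9*b + l*(b + 2) - 2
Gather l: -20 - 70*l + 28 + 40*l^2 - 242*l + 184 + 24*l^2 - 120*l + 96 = 64*l^2 - 432*l + 288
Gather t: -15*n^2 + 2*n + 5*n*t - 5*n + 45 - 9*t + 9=-15*n^2 - 3*n + t*(5*n - 9) + 54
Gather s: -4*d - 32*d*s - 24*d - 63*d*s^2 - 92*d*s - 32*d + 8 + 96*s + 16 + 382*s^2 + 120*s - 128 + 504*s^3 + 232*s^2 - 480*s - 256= -60*d + 504*s^3 + s^2*(614 - 63*d) + s*(-124*d - 264) - 360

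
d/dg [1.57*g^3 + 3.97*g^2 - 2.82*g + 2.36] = 4.71*g^2 + 7.94*g - 2.82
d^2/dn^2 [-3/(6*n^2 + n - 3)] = 6*(36*n^2 + 6*n - (12*n + 1)^2 - 18)/(6*n^2 + n - 3)^3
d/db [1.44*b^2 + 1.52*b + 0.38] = 2.88*b + 1.52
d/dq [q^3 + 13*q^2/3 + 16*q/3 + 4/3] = 3*q^2 + 26*q/3 + 16/3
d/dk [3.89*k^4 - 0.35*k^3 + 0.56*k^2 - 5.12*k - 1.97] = 15.56*k^3 - 1.05*k^2 + 1.12*k - 5.12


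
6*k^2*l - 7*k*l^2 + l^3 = l*(-6*k + l)*(-k + l)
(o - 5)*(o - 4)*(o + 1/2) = o^3 - 17*o^2/2 + 31*o/2 + 10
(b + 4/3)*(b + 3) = b^2 + 13*b/3 + 4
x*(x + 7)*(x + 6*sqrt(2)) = x^3 + 7*x^2 + 6*sqrt(2)*x^2 + 42*sqrt(2)*x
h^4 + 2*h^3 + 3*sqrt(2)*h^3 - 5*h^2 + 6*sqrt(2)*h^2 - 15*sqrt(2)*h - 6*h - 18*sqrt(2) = (h - 2)*(h + 1)*(h + 3)*(h + 3*sqrt(2))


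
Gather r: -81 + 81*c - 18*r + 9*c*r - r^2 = 81*c - r^2 + r*(9*c - 18) - 81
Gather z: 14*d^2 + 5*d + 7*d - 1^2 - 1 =14*d^2 + 12*d - 2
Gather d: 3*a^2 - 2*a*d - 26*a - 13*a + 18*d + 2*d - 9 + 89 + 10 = 3*a^2 - 39*a + d*(20 - 2*a) + 90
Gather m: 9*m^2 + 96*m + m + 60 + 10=9*m^2 + 97*m + 70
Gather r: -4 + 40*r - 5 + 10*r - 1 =50*r - 10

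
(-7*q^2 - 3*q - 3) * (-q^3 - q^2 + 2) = 7*q^5 + 10*q^4 + 6*q^3 - 11*q^2 - 6*q - 6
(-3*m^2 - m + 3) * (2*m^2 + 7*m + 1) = -6*m^4 - 23*m^3 - 4*m^2 + 20*m + 3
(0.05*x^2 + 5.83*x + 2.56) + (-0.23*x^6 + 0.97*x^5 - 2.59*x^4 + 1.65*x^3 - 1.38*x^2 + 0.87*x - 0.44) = -0.23*x^6 + 0.97*x^5 - 2.59*x^4 + 1.65*x^3 - 1.33*x^2 + 6.7*x + 2.12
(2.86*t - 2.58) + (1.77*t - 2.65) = 4.63*t - 5.23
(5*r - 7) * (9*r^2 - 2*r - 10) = 45*r^3 - 73*r^2 - 36*r + 70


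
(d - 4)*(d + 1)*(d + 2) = d^3 - d^2 - 10*d - 8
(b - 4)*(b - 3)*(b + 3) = b^3 - 4*b^2 - 9*b + 36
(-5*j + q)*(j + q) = -5*j^2 - 4*j*q + q^2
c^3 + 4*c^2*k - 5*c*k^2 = c*(c - k)*(c + 5*k)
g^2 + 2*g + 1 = (g + 1)^2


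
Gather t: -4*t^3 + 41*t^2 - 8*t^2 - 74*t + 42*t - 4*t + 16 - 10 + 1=-4*t^3 + 33*t^2 - 36*t + 7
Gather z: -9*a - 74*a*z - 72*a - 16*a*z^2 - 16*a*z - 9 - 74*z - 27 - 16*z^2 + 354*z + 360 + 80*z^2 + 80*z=-81*a + z^2*(64 - 16*a) + z*(360 - 90*a) + 324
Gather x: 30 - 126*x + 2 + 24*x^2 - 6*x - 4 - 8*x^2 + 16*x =16*x^2 - 116*x + 28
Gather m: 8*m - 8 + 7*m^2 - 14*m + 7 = 7*m^2 - 6*m - 1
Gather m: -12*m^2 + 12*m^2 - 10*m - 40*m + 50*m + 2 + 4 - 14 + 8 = 0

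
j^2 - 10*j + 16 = (j - 8)*(j - 2)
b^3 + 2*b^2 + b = b*(b + 1)^2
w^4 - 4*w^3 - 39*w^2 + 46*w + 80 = (w - 8)*(w - 2)*(w + 1)*(w + 5)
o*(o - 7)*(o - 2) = o^3 - 9*o^2 + 14*o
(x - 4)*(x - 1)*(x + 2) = x^3 - 3*x^2 - 6*x + 8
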